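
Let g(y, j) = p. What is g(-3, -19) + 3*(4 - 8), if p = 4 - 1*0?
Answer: -8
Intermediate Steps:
p = 4 (p = 4 + 0 = 4)
g(y, j) = 4
g(-3, -19) + 3*(4 - 8) = 4 + 3*(4 - 8) = 4 + 3*(-4) = 4 - 12 = -8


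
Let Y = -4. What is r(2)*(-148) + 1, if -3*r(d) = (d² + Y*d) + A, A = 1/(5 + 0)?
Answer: -2797/15 ≈ -186.47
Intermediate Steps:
A = ⅕ (A = 1/5 = ⅕ ≈ 0.20000)
r(d) = -1/15 - d²/3 + 4*d/3 (r(d) = -((d² - 4*d) + ⅕)/3 = -(⅕ + d² - 4*d)/3 = -1/15 - d²/3 + 4*d/3)
r(2)*(-148) + 1 = (-1/15 - ⅓*2² + (4/3)*2)*(-148) + 1 = (-1/15 - ⅓*4 + 8/3)*(-148) + 1 = (-1/15 - 4/3 + 8/3)*(-148) + 1 = (19/15)*(-148) + 1 = -2812/15 + 1 = -2797/15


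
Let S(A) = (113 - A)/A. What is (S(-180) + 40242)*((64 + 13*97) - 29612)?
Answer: -22765588181/20 ≈ -1.1383e+9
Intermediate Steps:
S(A) = (113 - A)/A
(S(-180) + 40242)*((64 + 13*97) - 29612) = ((113 - 1*(-180))/(-180) + 40242)*((64 + 13*97) - 29612) = (-(113 + 180)/180 + 40242)*((64 + 1261) - 29612) = (-1/180*293 + 40242)*(1325 - 29612) = (-293/180 + 40242)*(-28287) = (7243267/180)*(-28287) = -22765588181/20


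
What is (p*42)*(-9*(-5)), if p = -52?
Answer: -98280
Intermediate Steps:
(p*42)*(-9*(-5)) = (-52*42)*(-9*(-5)) = -2184*45 = -98280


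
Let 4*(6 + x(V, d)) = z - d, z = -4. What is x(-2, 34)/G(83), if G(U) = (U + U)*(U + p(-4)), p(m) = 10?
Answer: -1/996 ≈ -0.0010040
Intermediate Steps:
x(V, d) = -7 - d/4 (x(V, d) = -6 + (-4 - d)/4 = -6 + (-1 - d/4) = -7 - d/4)
G(U) = 2*U*(10 + U) (G(U) = (U + U)*(U + 10) = (2*U)*(10 + U) = 2*U*(10 + U))
x(-2, 34)/G(83) = (-7 - ¼*34)/((2*83*(10 + 83))) = (-7 - 17/2)/((2*83*93)) = -31/2/15438 = -31/2*1/15438 = -1/996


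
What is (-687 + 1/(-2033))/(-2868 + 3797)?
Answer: -1396672/1888657 ≈ -0.73951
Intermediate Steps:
(-687 + 1/(-2033))/(-2868 + 3797) = (-687 - 1/2033)/929 = -1396672/2033*1/929 = -1396672/1888657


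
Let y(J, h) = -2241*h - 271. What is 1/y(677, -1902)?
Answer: 1/4262111 ≈ 2.3463e-7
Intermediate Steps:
y(J, h) = -271 - 2241*h
1/y(677, -1902) = 1/(-271 - 2241*(-1902)) = 1/(-271 + 4262382) = 1/4262111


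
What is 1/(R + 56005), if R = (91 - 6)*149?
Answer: 1/68670 ≈ 1.4562e-5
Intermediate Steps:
R = 12665 (R = 85*149 = 12665)
1/(R + 56005) = 1/(12665 + 56005) = 1/68670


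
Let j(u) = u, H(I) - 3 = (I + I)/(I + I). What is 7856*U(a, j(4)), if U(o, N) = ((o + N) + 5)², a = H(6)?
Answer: 1327664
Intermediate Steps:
H(I) = 4 (H(I) = 3 + (I + I)/(I + I) = 3 + (2*I)/((2*I)) = 3 + (2*I)*(1/(2*I)) = 3 + 1 = 4)
a = 4
U(o, N) = (5 + N + o)² (U(o, N) = ((N + o) + 5)² = (5 + N + o)²)
7856*U(a, j(4)) = 7856*(5 + 4 + 4)² = 7856*13² = 7856*169 = 1327664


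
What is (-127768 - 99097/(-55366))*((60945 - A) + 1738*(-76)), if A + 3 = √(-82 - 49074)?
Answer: 251618764959870/27683 + 7073903991*I*√12289/27683 ≈ 9.0893e+9 + 2.8327e+7*I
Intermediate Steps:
A = -3 + 2*I*√12289 (A = -3 + √(-82 - 49074) = -3 + √(-49156) = -3 + 2*I*√12289 ≈ -3.0 + 221.71*I)
(-127768 - 99097/(-55366))*((60945 - A) + 1738*(-76)) = (-127768 - 99097/(-55366))*((60945 - (-3 + 2*I*√12289)) + 1738*(-76)) = (-127768 - 99097*(-1/55366))*((60945 + (3 - 2*I*√12289)) - 132088) = (-127768 + 99097/55366)*((60948 - 2*I*√12289) - 132088) = -7073903991*(-71140 - 2*I*√12289)/55366 = 251618764959870/27683 + 7073903991*I*√12289/27683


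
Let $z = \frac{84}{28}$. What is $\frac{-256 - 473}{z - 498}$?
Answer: $\frac{81}{55} \approx 1.4727$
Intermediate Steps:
$z = 3$ ($z = 84 \cdot \frac{1}{28} = 3$)
$\frac{-256 - 473}{z - 498} = \frac{-256 - 473}{3 - 498} = - \frac{729}{-495} = \left(-729\right) \left(- \frac{1}{495}\right) = \frac{81}{55}$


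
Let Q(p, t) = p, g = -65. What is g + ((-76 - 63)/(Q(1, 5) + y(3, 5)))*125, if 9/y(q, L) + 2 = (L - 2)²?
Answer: -122665/16 ≈ -7666.6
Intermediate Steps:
y(q, L) = 9/(-2 + (-2 + L)²) (y(q, L) = 9/(-2 + (L - 2)²) = 9/(-2 + (-2 + L)²))
g + ((-76 - 63)/(Q(1, 5) + y(3, 5)))*125 = -65 + ((-76 - 63)/(1 + 9/(-2 + (-2 + 5)²)))*125 = -65 - 139/(1 + 9/(-2 + 3²))*125 = -65 - 139/(1 + 9/(-2 + 9))*125 = -65 - 139/(1 + 9/7)*125 = -65 - 139/16/7*125 = -65 - 139*7/16*125 = -65 - 973/16*125 = -65 - 121625/16 = -122665/16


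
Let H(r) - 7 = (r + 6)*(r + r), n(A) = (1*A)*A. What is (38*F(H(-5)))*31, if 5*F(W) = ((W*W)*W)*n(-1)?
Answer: -31806/5 ≈ -6361.2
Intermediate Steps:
n(A) = A² (n(A) = A*A = A²)
H(r) = 7 + 2*r*(6 + r) (H(r) = 7 + (r + 6)*(r + r) = 7 + (6 + r)*(2*r) = 7 + 2*r*(6 + r))
F(W) = W³/5 (F(W) = (((W*W)*W)*(-1)²)/5 = ((W²*W)*1)/5 = (W³*1)/5 = W³/5)
(38*F(H(-5)))*31 = (38*((7 + 2*(-5)² + 12*(-5))³/5))*31 = (38*((7 + 2*25 - 60)³/5))*31 = (38*((7 + 50 - 60)³/5))*31 = (38*((⅕)*(-3)³))*31 = (38*((⅕)*(-27)))*31 = (38*(-27/5))*31 = -1026/5*31 = -31806/5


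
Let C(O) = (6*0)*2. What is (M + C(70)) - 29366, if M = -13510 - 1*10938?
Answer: -53814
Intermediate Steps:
C(O) = 0 (C(O) = 0*2 = 0)
M = -24448 (M = -13510 - 10938 = -24448)
(M + C(70)) - 29366 = (-24448 + 0) - 29366 = -24448 - 29366 = -53814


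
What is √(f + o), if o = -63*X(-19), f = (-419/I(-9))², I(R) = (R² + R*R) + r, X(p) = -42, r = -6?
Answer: √64568617/156 ≈ 51.509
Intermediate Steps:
I(R) = -6 + 2*R² (I(R) = (R² + R*R) - 6 = (R² + R²) - 6 = 2*R² - 6 = -6 + 2*R²)
f = 175561/24336 (f = (-419/(-6 + 2*(-9)²))² = (-419/(-6 + 2*81))² = (-419/(-6 + 162))² = (-419/156)² = 175561/24336 ≈ 7.2140)
o = 2646 (o = -63*(-42) = 2646)
√(f + o) = √(175561/24336 + 2646) = √(64568617/24336) = √64568617/156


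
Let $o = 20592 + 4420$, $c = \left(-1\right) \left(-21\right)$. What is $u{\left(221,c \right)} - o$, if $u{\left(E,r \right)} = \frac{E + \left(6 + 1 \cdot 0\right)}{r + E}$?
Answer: $- \frac{6052677}{242} \approx -25011.0$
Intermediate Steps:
$c = 21$
$u{\left(E,r \right)} = \frac{6 + E}{E + r}$ ($u{\left(E,r \right)} = \frac{E + \left(6 + 0\right)}{E + r} = \frac{E + 6}{E + r} = \frac{6 + E}{E + r}$)
$o = 25012$
$u{\left(221,c \right)} - o = \frac{6 + 221}{221 + 21} - 25012 = \frac{1}{242} \cdot 227 - 25012 = \frac{227}{242} - 25012 = - \frac{6052677}{242}$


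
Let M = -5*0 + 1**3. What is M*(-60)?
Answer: -60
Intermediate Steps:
M = 1 (M = 0 + 1 = 1)
M*(-60) = 1*(-60) = -60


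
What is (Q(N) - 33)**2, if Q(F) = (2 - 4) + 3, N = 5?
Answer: 1024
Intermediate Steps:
Q(F) = 1 (Q(F) = -2 + 3 = 1)
(Q(N) - 33)**2 = (1 - 33)**2 = (-32)**2 = 1024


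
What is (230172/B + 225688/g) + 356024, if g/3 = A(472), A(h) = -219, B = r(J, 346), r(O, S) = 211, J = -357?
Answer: 49458141884/138627 ≈ 3.5677e+5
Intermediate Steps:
B = 211
g = -657 (g = 3*(-219) = -657)
(230172/B + 225688/g) + 356024 = (230172/211 + 225688/(-657)) + 356024 = (230172*(1/211) + 225688*(-1/657)) + 356024 = (230172/211 - 225688/657) + 356024 = 103602836/138627 + 356024 = 49458141884/138627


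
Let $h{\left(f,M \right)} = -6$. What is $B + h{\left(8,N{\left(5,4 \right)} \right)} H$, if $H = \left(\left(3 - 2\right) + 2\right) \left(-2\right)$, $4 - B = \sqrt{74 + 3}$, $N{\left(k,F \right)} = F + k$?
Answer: $40 - \sqrt{77} \approx 31.225$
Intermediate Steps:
$B = 4 - \sqrt{77}$ ($B = 4 - \sqrt{74 + 3} = 4 - \sqrt{77} \approx -4.775$)
$H = -6$ ($H = \left(1 + 2\right) \left(-2\right) = 3 \left(-2\right) = -6$)
$B + h{\left(8,N{\left(5,4 \right)} \right)} H = \left(4 - \sqrt{77}\right) - -36 = \left(4 - \sqrt{77}\right) + 36 = 40 - \sqrt{77}$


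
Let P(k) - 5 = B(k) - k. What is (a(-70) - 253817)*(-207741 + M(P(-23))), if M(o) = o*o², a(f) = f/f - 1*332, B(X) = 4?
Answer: 44469038004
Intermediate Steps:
P(k) = 9 - k (P(k) = 5 + (4 - k) = 9 - k)
a(f) = -331 (a(f) = 1 - 332 = -331)
M(o) = o³
(a(-70) - 253817)*(-207741 + M(P(-23))) = (-331 - 253817)*(-207741 + (9 - 1*(-23))³) = -254148*(-207741 + (9 + 23)³) = -254148*(-207741 + 32³) = -254148*(-207741 + 32768) = -254148*(-174973) = 44469038004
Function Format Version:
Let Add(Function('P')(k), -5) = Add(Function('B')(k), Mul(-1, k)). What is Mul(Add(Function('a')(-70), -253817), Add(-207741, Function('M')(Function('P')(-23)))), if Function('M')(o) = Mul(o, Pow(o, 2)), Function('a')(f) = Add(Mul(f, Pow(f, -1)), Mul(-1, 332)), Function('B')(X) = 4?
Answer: 44469038004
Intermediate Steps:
Function('P')(k) = Add(9, Mul(-1, k)) (Function('P')(k) = Add(5, Add(4, Mul(-1, k))) = Add(9, Mul(-1, k)))
Function('a')(f) = -331 (Function('a')(f) = Add(1, -332) = -331)
Function('M')(o) = Pow(o, 3)
Mul(Add(Function('a')(-70), -253817), Add(-207741, Function('M')(Function('P')(-23)))) = Mul(Add(-331, -253817), Add(-207741, Pow(Add(9, Mul(-1, -23)), 3))) = Mul(-254148, Add(-207741, Pow(Add(9, 23), 3))) = Mul(-254148, Add(-207741, Pow(32, 3))) = Mul(-254148, Add(-207741, 32768)) = Mul(-254148, -174973) = 44469038004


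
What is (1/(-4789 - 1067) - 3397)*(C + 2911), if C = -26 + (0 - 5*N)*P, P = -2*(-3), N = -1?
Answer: -57987608195/5856 ≈ -9.9023e+6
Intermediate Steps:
P = 6
C = 4 (C = -26 + (0 - 5*(-1))*6 = -26 + (0 + 5)*6 = -26 + 5*6 = -26 + 30 = 4)
(1/(-4789 - 1067) - 3397)*(C + 2911) = (1/(-4789 - 1067) - 3397)*(4 + 2911) = (1/(-5856) - 3397)*2915 = (-1/5856 - 3397)*2915 = -19892833/5856*2915 = -57987608195/5856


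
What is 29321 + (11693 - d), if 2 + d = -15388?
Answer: 56404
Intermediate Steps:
d = -15390 (d = -2 - 15388 = -15390)
29321 + (11693 - d) = 29321 + (11693 - 1*(-15390)) = 29321 + (11693 + 15390) = 29321 + 27083 = 56404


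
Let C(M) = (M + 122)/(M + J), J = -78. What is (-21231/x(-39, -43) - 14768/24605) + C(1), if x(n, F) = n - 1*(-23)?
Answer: 5736759617/4330480 ≈ 1324.7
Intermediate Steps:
x(n, F) = 23 + n (x(n, F) = n + 23 = 23 + n)
C(M) = (122 + M)/(-78 + M) (C(M) = (M + 122)/(M - 78) = (122 + M)/(-78 + M))
(-21231/x(-39, -43) - 14768/24605) + C(1) = (-21231/(23 - 39) - 14768/24605) + (122 + 1)/(-78 + 1) = (-21231/(-16) - 14768*1/24605) + 123/(-77) = (-21231*(-1/16) - 14768/24605) - 1/77*123 = (21231/16 - 14768/24605) - 123/77 = 522152467/393680 - 123/77 = 5736759617/4330480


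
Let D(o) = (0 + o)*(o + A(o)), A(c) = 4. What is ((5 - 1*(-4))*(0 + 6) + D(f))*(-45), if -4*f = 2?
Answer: -9405/4 ≈ -2351.3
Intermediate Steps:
f = -½ (f = -¼*2 = -½ ≈ -0.50000)
D(o) = o*(4 + o) (D(o) = (0 + o)*(o + 4) = o*(4 + o))
((5 - 1*(-4))*(0 + 6) + D(f))*(-45) = ((5 - 1*(-4))*(0 + 6) - (4 - ½)/2)*(-45) = ((5 + 4)*6 - ½*7/2)*(-45) = (9*6 - 7/4)*(-45) = (54 - 7/4)*(-45) = (209/4)*(-45) = -9405/4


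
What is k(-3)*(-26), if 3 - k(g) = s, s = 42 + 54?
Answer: 2418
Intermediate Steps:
s = 96
k(g) = -93 (k(g) = 3 - 1*96 = 3 - 96 = -93)
k(-3)*(-26) = -93*(-26) = 2418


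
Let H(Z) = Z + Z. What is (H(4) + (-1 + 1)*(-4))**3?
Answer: 512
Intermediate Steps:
H(Z) = 2*Z
(H(4) + (-1 + 1)*(-4))**3 = (2*4 + (-1 + 1)*(-4))**3 = (8 + 0*(-4))**3 = (8 + 0)**3 = 8**3 = 512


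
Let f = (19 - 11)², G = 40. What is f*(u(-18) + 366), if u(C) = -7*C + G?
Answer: 34048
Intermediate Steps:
u(C) = 40 - 7*C (u(C) = -7*C + 40 = 40 - 7*C)
f = 64 (f = 8² = 64)
f*(u(-18) + 366) = 64*((40 - 7*(-18)) + 366) = 64*((40 + 126) + 366) = 64*(166 + 366) = 64*532 = 34048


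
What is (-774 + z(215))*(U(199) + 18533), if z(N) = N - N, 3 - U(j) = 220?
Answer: -14176584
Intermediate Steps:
U(j) = -217 (U(j) = 3 - 1*220 = 3 - 220 = -217)
z(N) = 0
(-774 + z(215))*(U(199) + 18533) = (-774 + 0)*(-217 + 18533) = -774*18316 = -14176584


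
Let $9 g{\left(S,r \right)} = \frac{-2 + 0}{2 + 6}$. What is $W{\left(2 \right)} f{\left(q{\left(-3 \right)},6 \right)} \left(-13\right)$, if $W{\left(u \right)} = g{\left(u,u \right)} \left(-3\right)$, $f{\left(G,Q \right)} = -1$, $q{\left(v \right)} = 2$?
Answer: $\frac{13}{12} \approx 1.0833$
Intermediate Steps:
$g{\left(S,r \right)} = - \frac{1}{36}$ ($g{\left(S,r \right)} = \frac{\left(-2 + 0\right) \frac{1}{2 + 6}}{9} = \frac{\left(-2\right) \frac{1}{8}}{9} = \frac{1}{9} \left(- \frac{1}{4}\right) = - \frac{1}{36}$)
$W{\left(u \right)} = \frac{1}{12}$ ($W{\left(u \right)} = \left(- \frac{1}{36}\right) \left(-3\right) = \frac{1}{12}$)
$W{\left(2 \right)} f{\left(q{\left(-3 \right)},6 \right)} \left(-13\right) = \frac{1}{12} \left(-1\right) \left(-13\right) = \left(- \frac{1}{12}\right) \left(-13\right) = \frac{13}{12}$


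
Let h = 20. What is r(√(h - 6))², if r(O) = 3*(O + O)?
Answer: 504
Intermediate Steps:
r(O) = 6*O (r(O) = 3*(2*O) = 6*O)
r(√(h - 6))² = (6*√(20 - 6))² = (6*√14)² = 504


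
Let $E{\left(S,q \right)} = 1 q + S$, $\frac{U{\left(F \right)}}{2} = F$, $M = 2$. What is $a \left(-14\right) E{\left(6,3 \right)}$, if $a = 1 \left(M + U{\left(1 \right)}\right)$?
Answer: $-504$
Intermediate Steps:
$U{\left(F \right)} = 2 F$
$a = 4$ ($a = 1 \left(2 + 2 \cdot 1\right) = 1 \left(2 + 2\right) = 1 \cdot 4 = 4$)
$E{\left(S,q \right)} = S + q$ ($E{\left(S,q \right)} = q + S = S + q$)
$a \left(-14\right) E{\left(6,3 \right)} = 4 \left(-14\right) \left(6 + 3\right) = \left(-56\right) 9 = -504$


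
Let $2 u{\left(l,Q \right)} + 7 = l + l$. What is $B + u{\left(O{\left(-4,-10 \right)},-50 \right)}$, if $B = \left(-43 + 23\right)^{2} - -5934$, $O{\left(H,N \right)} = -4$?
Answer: $\frac{12653}{2} \approx 6326.5$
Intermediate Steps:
$B = 6334$ ($B = \left(-20\right)^{2} + 5934 = 400 + 5934 = 6334$)
$u{\left(l,Q \right)} = - \frac{7}{2} + l$ ($u{\left(l,Q \right)} = - \frac{7}{2} + \frac{l + l}{2} = - \frac{7}{2} + \frac{2 l}{2} = - \frac{7}{2} + l$)
$B + u{\left(O{\left(-4,-10 \right)},-50 \right)} = 6334 - \frac{15}{2} = \frac{12653}{2}$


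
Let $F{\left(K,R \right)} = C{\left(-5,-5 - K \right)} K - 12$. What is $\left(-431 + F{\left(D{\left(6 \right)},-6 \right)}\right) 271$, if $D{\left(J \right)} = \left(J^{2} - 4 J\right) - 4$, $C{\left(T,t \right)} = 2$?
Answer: $-115717$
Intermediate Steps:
$D{\left(J \right)} = -4 + J^{2} - 4 J$
$F{\left(K,R \right)} = -12 + 2 K$ ($F{\left(K,R \right)} = 2 K - 12 = -12 + 2 K$)
$\left(-431 + F{\left(D{\left(6 \right)},-6 \right)}\right) 271 = \left(-431 - \left(12 - 2 \left(-4 + 6^{2} - 24\right)\right)\right) 271 = \left(-431 - \left(12 - 2 \left(-4 + 36 - 24\right)\right)\right) 271 = \left(-431 + \left(-12 + 2 \cdot 8\right)\right) 271 = \left(-431 + \left(-12 + 16\right)\right) 271 = \left(-431 + 4\right) 271 = \left(-427\right) 271 = -115717$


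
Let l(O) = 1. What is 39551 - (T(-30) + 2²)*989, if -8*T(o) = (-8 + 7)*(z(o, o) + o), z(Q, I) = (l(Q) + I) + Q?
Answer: 372781/8 ≈ 46598.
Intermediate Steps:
z(Q, I) = 1 + I + Q (z(Q, I) = (1 + I) + Q = 1 + I + Q)
T(o) = ⅛ + 3*o/8 (T(o) = -(-8 + 7)*((1 + o + o) + o)/8 = -(-1)*((1 + 2*o) + o)/8 = -(-1)*(1 + 3*o)/8 = -(-1 - 3*o)/8 = ⅛ + 3*o/8)
39551 - (T(-30) + 2²)*989 = 39551 - ((⅛ + (3/8)*(-30)) + 2²)*989 = 39551 - ((⅛ - 45/4) + 4)*989 = 39551 - (-89/8 + 4)*989 = 39551 - (-57)*989/8 = 39551 - 1*(-56373/8) = 39551 + 56373/8 = 372781/8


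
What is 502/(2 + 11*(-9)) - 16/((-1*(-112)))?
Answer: -3611/679 ≈ -5.3181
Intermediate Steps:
502/(2 + 11*(-9)) - 16/((-1*(-112))) = 502/(2 - 99) - 16/112 = 502/(-97) - 16*1/112 = 502*(-1/97) - 1/7 = -502/97 - 1/7 = -3611/679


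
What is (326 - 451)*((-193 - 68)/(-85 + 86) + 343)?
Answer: -10250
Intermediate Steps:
(326 - 451)*((-193 - 68)/(-85 + 86) + 343) = -125*(-261/1 + 343) = -125*(-261*1 + 343) = -125*(-261 + 343) = -125*82 = -10250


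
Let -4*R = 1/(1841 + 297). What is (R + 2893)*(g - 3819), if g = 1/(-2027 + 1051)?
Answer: -92218000367575/8346752 ≈ -1.1048e+7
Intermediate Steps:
g = -1/976 (g = 1/(-976) = -1/976 ≈ -0.0010246)
R = -1/8552 (R = -1/(4*(1841 + 297)) = -¼/2138 = -¼*1/2138 = -1/8552 ≈ -0.00011693)
(R + 2893)*(g - 3819) = (-1/8552 + 2893)*(-1/976 - 3819) = (24740935/8552)*(-3727345/976) = -92218000367575/8346752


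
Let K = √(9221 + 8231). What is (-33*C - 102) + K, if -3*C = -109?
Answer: -1301 + 2*√4363 ≈ -1168.9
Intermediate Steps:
C = 109/3 (C = -⅓*(-109) = 109/3 ≈ 36.333)
K = 2*√4363 (K = √17452 = 2*√4363 ≈ 132.11)
(-33*C - 102) + K = (-33*109/3 - 102) + 2*√4363 = (-1199 - 102) + 2*√4363 = -1301 + 2*√4363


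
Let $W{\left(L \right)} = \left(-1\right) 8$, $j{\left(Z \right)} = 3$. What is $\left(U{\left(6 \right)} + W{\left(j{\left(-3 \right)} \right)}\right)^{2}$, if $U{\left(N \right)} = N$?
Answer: $4$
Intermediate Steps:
$W{\left(L \right)} = -8$
$\left(U{\left(6 \right)} + W{\left(j{\left(-3 \right)} \right)}\right)^{2} = \left(6 - 8\right)^{2} = \left(-2\right)^{2} = 4$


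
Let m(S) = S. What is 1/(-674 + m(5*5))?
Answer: -1/649 ≈ -0.0015408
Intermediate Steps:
1/(-674 + m(5*5)) = 1/(-674 + 5*5) = 1/(-674 + 25) = 1/(-649) = -1/649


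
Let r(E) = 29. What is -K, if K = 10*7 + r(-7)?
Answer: -99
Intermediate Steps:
K = 99 (K = 10*7 + 29 = 70 + 29 = 99)
-K = -1*99 = -99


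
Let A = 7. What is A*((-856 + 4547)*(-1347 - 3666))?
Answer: -129520881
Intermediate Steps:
A*((-856 + 4547)*(-1347 - 3666)) = 7*((-856 + 4547)*(-1347 - 3666)) = 7*(3691*(-5013)) = 7*(-18502983) = -129520881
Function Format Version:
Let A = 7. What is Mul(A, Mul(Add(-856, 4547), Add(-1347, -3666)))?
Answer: -129520881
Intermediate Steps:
Mul(A, Mul(Add(-856, 4547), Add(-1347, -3666))) = Mul(7, Mul(Add(-856, 4547), Add(-1347, -3666))) = Mul(7, Mul(3691, -5013)) = Mul(7, -18502983) = -129520881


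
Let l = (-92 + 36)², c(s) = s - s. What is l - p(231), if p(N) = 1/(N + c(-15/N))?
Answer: 724415/231 ≈ 3136.0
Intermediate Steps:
c(s) = 0
p(N) = 1/N (p(N) = 1/(N + 0) = 1/N)
l = 3136 (l = (-56)² = 3136)
l - p(231) = 3136 - 1/231 = 724415/231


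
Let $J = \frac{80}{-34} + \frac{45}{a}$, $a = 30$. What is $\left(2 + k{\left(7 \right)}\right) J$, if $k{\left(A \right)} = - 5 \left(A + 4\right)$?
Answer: $\frac{1537}{34} \approx 45.206$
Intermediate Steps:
$k{\left(A \right)} = -20 - 5 A$ ($k{\left(A \right)} = - 5 \left(4 + A\right) = -20 - 5 A$)
$J = - \frac{29}{34}$ ($J = \frac{80}{-34} + \frac{45}{30} = 80 \left(- \frac{1}{34}\right) + 45 \cdot \frac{1}{30} = - \frac{40}{17} + \frac{3}{2} = - \frac{29}{34} \approx -0.85294$)
$\left(2 + k{\left(7 \right)}\right) J = \left(2 - 55\right) \left(- \frac{29}{34}\right) = \left(-53\right) \left(- \frac{29}{34}\right) = \frac{1537}{34}$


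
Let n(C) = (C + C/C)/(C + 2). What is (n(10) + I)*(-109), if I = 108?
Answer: -142463/12 ≈ -11872.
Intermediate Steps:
n(C) = (1 + C)/(2 + C) (n(C) = (C + 1)/(2 + C) = (1 + C)/(2 + C))
(n(10) + I)*(-109) = ((1 + 10)/(2 + 10) + 108)*(-109) = (11/12 + 108)*(-109) = (1307/12)*(-109) = -142463/12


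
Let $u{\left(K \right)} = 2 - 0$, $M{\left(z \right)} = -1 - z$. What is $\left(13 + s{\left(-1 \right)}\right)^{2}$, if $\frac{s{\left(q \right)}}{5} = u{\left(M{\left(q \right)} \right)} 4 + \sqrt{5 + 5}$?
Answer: $3059 + 530 \sqrt{10} \approx 4735.0$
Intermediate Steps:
$u{\left(K \right)} = 2$ ($u{\left(K \right)} = 2 + 0 = 2$)
$s{\left(q \right)} = 40 + 5 \sqrt{10}$ ($s{\left(q \right)} = 5 \left(2 \cdot 4 + \sqrt{5 + 5}\right) = 5 \left(8 + \sqrt{10}\right) = 40 + 5 \sqrt{10}$)
$\left(13 + s{\left(-1 \right)}\right)^{2} = \left(13 + \left(40 + 5 \sqrt{10}\right)\right)^{2} = \left(53 + 5 \sqrt{10}\right)^{2}$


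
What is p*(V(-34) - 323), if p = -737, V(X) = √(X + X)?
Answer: 238051 - 1474*I*√17 ≈ 2.3805e+5 - 6077.5*I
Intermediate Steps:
V(X) = √2*√X (V(X) = √(2*X) = √2*√X)
p*(V(-34) - 323) = -737*(√2*√(-34) - 323) = -737*(√2*(I*√34) - 323) = -737*(2*I*√17 - 323) = -737*(-323 + 2*I*√17) = 238051 - 1474*I*√17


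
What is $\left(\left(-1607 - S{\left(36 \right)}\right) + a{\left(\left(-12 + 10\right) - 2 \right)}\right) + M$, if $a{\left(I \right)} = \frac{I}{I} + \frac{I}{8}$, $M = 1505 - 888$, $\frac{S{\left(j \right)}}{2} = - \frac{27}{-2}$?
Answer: $- \frac{2033}{2} \approx -1016.5$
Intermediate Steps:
$S{\left(j \right)} = 27$ ($S{\left(j \right)} = 2 \left(- \frac{27}{-2}\right) = 2 \left(\left(-27\right) \left(- \frac{1}{2}\right)\right) = 2 \cdot \frac{27}{2} = 27$)
$M = 617$ ($M = 1505 - 888 = 617$)
$a{\left(I \right)} = 1 + \frac{I}{8}$ ($a{\left(I \right)} = 1 + I \frac{1}{8} = 1 + \frac{I}{8}$)
$\left(\left(-1607 - S{\left(36 \right)}\right) + a{\left(\left(-12 + 10\right) - 2 \right)}\right) + M = \left(\left(-1607 - 27\right) + \left(1 + \frac{\left(-12 + 10\right) - 2}{8}\right)\right) + 617 = \left(\left(-1607 - 27\right) + \left(1 + \frac{-2 - 2}{8}\right)\right) + 617 = \left(-1634 + \left(1 + \frac{1}{8} \left(-4\right)\right)\right) + 617 = \left(-1634 + \left(1 - \frac{1}{2}\right)\right) + 617 = \left(-1634 + \frac{1}{2}\right) + 617 = - \frac{3267}{2} + 617 = - \frac{2033}{2}$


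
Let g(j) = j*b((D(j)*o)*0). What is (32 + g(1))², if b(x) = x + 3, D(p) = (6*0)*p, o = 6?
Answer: 1225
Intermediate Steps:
D(p) = 0 (D(p) = 0*p = 0)
b(x) = 3 + x
g(j) = 3*j (g(j) = j*(3 + (0*6)*0) = j*(3 + 0*0) = j*(3 + 0) = j*3 = 3*j)
(32 + g(1))² = (32 + 3*1)² = (32 + 3)² = 35² = 1225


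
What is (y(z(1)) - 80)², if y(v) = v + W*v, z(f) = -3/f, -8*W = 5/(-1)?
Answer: 461041/64 ≈ 7203.8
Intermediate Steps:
W = 5/8 (W = -5/(8*(-1)) = -5*(-1)/8 = -⅛*(-5) = 5/8 ≈ 0.62500)
y(v) = 13*v/8 (y(v) = v + 5*v/8 = 13*v/8)
(y(z(1)) - 80)² = (13*(-3/1)/8 - 80)² = (13*(-3*1)/8 - 80)² = ((13/8)*(-3) - 80)² = (-39/8 - 80)² = (-679/8)² = 461041/64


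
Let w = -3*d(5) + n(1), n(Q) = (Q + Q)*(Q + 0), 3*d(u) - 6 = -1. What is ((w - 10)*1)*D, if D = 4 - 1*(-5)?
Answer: -117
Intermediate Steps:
D = 9 (D = 4 + 5 = 9)
d(u) = 5/3 (d(u) = 2 + (1/3)*(-1) = 2 - 1/3 = 5/3)
n(Q) = 2*Q**2 (n(Q) = (2*Q)*Q = 2*Q**2)
w = -3 (w = -3*5/3 + 2*1**2 = -5 + 2*1 = -5 + 2 = -3)
((w - 10)*1)*D = ((-3 - 10)*1)*9 = -13*1*9 = -13*9 = -117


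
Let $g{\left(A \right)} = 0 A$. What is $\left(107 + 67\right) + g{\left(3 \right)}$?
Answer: $174$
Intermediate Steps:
$g{\left(A \right)} = 0$
$\left(107 + 67\right) + g{\left(3 \right)} = \left(107 + 67\right) + 0 = 174 + 0 = 174$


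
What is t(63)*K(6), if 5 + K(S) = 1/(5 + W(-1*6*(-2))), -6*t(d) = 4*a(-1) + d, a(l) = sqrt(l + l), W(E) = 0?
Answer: 252/5 + 16*I*sqrt(2)/5 ≈ 50.4 + 4.5255*I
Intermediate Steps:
a(l) = sqrt(2)*sqrt(l) (a(l) = sqrt(2*l) = sqrt(2)*sqrt(l))
t(d) = -d/6 - 2*I*sqrt(2)/3 (t(d) = -(4*(sqrt(2)*sqrt(-1)) + d)/6 = -(4*(sqrt(2)*I) + d)/6 = -(4*(I*sqrt(2)) + d)/6 = -(4*I*sqrt(2) + d)/6 = -(d + 4*I*sqrt(2))/6 = -d/6 - 2*I*sqrt(2)/3)
K(S) = -24/5 (K(S) = -5 + 1/(5 + 0) = -5 + 1/5 = -24/5)
t(63)*K(6) = (-1/6*63 - 2*I*sqrt(2)/3)*(-24/5) = (-21/2 - 2*I*sqrt(2)/3)*(-24/5) = 252/5 + 16*I*sqrt(2)/5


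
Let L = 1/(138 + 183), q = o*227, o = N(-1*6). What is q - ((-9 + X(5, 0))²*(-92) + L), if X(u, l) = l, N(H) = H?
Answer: 1954889/321 ≈ 6090.0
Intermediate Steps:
o = -6 (o = -1*6 = -6)
q = -1362 (q = -6*227 = -1362)
L = 1/321 ≈ 0.0031153
q - ((-9 + X(5, 0))²*(-92) + L) = -1362 - ((-9 + 0)²*(-92) + 1/321) = -1362 - ((-9)²*(-92) + 1/321) = -1362 - (81*(-92) + 1/321) = -1362 - (-7452 + 1/321) = -1362 - 1*(-2392091/321) = -1362 + 2392091/321 = 1954889/321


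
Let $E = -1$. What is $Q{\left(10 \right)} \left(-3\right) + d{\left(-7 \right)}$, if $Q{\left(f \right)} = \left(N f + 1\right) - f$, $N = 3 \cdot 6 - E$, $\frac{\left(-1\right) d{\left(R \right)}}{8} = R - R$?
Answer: $-543$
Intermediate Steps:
$d{\left(R \right)} = 0$ ($d{\left(R \right)} = - 8 \left(R - R\right) = \left(-8\right) 0 = 0$)
$N = 19$ ($N = 3 \cdot 6 - -1 = 18 + 1 = 19$)
$Q{\left(f \right)} = 1 + 18 f$ ($Q{\left(f \right)} = \left(19 f + 1\right) - f = \left(1 + 19 f\right) - f = 1 + 18 f$)
$Q{\left(10 \right)} \left(-3\right) + d{\left(-7 \right)} = \left(1 + 18 \cdot 10\right) \left(-3\right) + 0 = \left(1 + 180\right) \left(-3\right) + 0 = 181 \left(-3\right) + 0 = -543 + 0 = -543$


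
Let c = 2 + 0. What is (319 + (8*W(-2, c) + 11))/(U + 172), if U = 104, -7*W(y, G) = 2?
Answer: 1147/966 ≈ 1.1874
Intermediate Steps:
c = 2
W(y, G) = -2/7 (W(y, G) = -1/7*2 = -2/7)
(319 + (8*W(-2, c) + 11))/(U + 172) = (319 + (8*(-2/7) + 11))/(104 + 172) = (319 + (-16/7 + 11))/276 = (319 + 61/7)*(1/276) = (2294/7)*(1/276) = 1147/966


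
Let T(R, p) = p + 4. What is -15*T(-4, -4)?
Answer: 0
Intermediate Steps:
T(R, p) = 4 + p
-15*T(-4, -4) = -15*(4 - 4) = -15*0 = 0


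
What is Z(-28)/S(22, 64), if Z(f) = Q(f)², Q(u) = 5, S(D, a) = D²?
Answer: 25/484 ≈ 0.051653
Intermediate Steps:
Z(f) = 25 (Z(f) = 5² = 25)
Z(-28)/S(22, 64) = 25/(22²) = 25/484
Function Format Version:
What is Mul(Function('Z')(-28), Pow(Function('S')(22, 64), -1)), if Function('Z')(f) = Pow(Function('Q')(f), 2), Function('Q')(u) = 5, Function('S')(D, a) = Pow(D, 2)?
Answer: Rational(25, 484) ≈ 0.051653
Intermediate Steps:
Function('Z')(f) = 25 (Function('Z')(f) = Pow(5, 2) = 25)
Mul(Function('Z')(-28), Pow(Function('S')(22, 64), -1)) = Mul(25, Pow(Pow(22, 2), -1)) = Mul(25, Pow(484, -1)) = Mul(25, Rational(1, 484)) = Rational(25, 484)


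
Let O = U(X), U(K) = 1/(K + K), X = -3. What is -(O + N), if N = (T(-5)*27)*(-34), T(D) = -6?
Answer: -33047/6 ≈ -5507.8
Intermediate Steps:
U(K) = 1/(2*K)
N = 5508 (N = -6*27*(-34) = -162*(-34) = 5508)
O = -⅙ (O = (½)/(-3) = (½)*(-⅓) = -⅙ ≈ -0.16667)
-(O + N) = -(-⅙ + 5508) = -1*33047/6 = -33047/6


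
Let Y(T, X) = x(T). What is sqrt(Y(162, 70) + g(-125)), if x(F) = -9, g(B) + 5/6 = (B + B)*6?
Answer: I*sqrt(54354)/6 ≈ 38.857*I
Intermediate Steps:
g(B) = -5/6 + 12*B (g(B) = -5/6 + (B + B)*6 = -5/6 + (2*B)*6 = -5/6 + 12*B)
Y(T, X) = -9
sqrt(Y(162, 70) + g(-125)) = sqrt(-9 + (-5/6 + 12*(-125))) = sqrt(-9 + (-5/6 - 1500)) = sqrt(-9 - 9005/6) = sqrt(-9059/6) = I*sqrt(54354)/6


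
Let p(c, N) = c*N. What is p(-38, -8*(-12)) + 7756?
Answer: 4108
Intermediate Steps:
p(c, N) = N*c
p(-38, -8*(-12)) + 7756 = -8*(-12)*(-38) + 7756 = 96*(-38) + 7756 = -3648 + 7756 = 4108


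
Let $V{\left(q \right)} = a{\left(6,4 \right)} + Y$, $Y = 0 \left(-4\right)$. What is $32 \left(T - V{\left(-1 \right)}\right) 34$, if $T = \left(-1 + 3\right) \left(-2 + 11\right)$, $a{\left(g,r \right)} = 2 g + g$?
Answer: $0$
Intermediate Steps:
$a{\left(g,r \right)} = 3 g$
$Y = 0$
$V{\left(q \right)} = 18$ ($V{\left(q \right)} = 3 \cdot 6 + 0 = 18 + 0 = 18$)
$T = 18$ ($T = 2 \cdot 9 = 18$)
$32 \left(T - V{\left(-1 \right)}\right) 34 = 32 \left(18 - 18\right) 34 = 32 \cdot 0 \cdot 34 = 0 \cdot 34 = 0$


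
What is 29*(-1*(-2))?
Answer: 58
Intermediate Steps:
29*(-1*(-2)) = 29*2 = 58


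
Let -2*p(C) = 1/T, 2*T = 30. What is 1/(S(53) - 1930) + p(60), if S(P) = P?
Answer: -1907/56310 ≈ -0.033866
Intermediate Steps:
T = 15 (T = (½)*30 = 15)
p(C) = -1/30 (p(C) = -½/15 = -½*1/15 = -1/30)
1/(S(53) - 1930) + p(60) = 1/(53 - 1930) - 1/30 = 1/(-1877) - 1/30 = -1/1877 - 1/30 = -1907/56310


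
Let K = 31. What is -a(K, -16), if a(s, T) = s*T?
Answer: 496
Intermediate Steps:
a(s, T) = T*s
-a(K, -16) = -(-16)*31 = -1*(-496) = 496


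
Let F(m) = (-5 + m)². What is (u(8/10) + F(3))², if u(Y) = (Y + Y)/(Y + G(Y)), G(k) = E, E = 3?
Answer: 7056/361 ≈ 19.546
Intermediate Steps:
G(k) = 3
u(Y) = 2*Y/(3 + Y) (u(Y) = (Y + Y)/(Y + 3) = (2*Y)/(3 + Y) = 2*Y/(3 + Y))
(u(8/10) + F(3))² = (2*(8/10)/(3 + 8/10) + (-5 + 3)²)² = (2*(8*(⅒))/(3 + 8*(⅒)) + (-2)²)² = (2*(⅘)/(3 + ⅘) + 4)² = (2*(⅘)/(19/5) + 4)² = (2*(⅘)*(5/19) + 4)² = (8/19 + 4)² = (84/19)² = 7056/361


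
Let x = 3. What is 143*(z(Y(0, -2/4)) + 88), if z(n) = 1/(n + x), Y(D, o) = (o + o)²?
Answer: 50479/4 ≈ 12620.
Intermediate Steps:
Y(D, o) = 4*o² (Y(D, o) = (2*o)² = 4*o²)
z(n) = 1/(3 + n) (z(n) = 1/(n + 3) = 1/(3 + n))
143*(z(Y(0, -2/4)) + 88) = 143*(1/(3 + 4*(-2/4)²) + 88) = 143*(1/(3 + 4*(-2*¼)²) + 88) = 143*(1/(3 + 4*(-½)²) + 88) = 143*(1/(3 + 4*(¼)) + 88) = 143*(1/(3 + 1) + 88) = 143*(1/4 + 88) = 143*(¼ + 88) = 143*(353/4) = 50479/4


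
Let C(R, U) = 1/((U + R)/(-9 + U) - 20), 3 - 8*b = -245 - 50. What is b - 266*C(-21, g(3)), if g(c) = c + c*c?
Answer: 4491/92 ≈ 48.815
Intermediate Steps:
b = 149/4 (b = 3/8 - (-245 - 50)/8 = 3/8 - 1/8*(-295) = 3/8 + 295/8 = 149/4 ≈ 37.250)
g(c) = c + c**2
C(R, U) = 1/(-20 + (R + U)/(-9 + U)) (C(R, U) = 1/((R + U)/(-9 + U) - 20) = 1/(-20 + (R + U)/(-9 + U)))
b - 266*C(-21, g(3)) = 149/4 - 266*(-9 + 3*(1 + 3))/(180 - 21 - 57*(1 + 3)) = 149/4 - 266*(-9 + 3*4)/(180 - 21 - 57*4) = 149/4 - 266*(-9 + 12)/(180 - 21 - 19*12) = 149/4 - 266*3/(180 - 21 - 228) = 149/4 - 266*3/(-69) = 149/4 - (-266)*3/69 = 149/4 - 266*(-1/23) = 149/4 + 266/23 = 4491/92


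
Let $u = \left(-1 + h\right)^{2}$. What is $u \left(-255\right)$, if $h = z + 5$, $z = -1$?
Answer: $-2295$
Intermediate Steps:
$h = 4$ ($h = -1 + 5 = 4$)
$u = 9$ ($u = \left(-1 + 4\right)^{2} = 3^{2} = 9$)
$u \left(-255\right) = 9 \left(-255\right) = -2295$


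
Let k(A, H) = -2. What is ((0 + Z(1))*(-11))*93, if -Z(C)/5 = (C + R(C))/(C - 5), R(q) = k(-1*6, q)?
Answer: 5115/4 ≈ 1278.8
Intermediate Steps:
R(q) = -2
Z(C) = -5*(-2 + C)/(-5 + C) (Z(C) = -5*(C - 2)/(C - 5) = -5*(-2 + C)/(-5 + C))
((0 + Z(1))*(-11))*93 = ((0 + 5*(2 - 1*1)/(-5 + 1))*(-11))*93 = ((0 + 5*(2 - 1)/(-4))*(-11))*93 = ((0 + 5*(-1/4)*1)*(-11))*93 = ((0 - 5/4)*(-11))*93 = -5/4*(-11)*93 = (55/4)*93 = 5115/4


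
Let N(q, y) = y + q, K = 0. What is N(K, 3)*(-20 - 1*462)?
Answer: -1446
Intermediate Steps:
N(q, y) = q + y
N(K, 3)*(-20 - 1*462) = (0 + 3)*(-20 - 1*462) = 3*(-20 - 462) = 3*(-482) = -1446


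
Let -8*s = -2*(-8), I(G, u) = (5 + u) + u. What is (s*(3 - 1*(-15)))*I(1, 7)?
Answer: -684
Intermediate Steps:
I(G, u) = 5 + 2*u
s = -2 (s = -(-1)*(-8)/4 = -⅛*16 = -2)
(s*(3 - 1*(-15)))*I(1, 7) = (-2*(3 - 1*(-15)))*(5 + 2*7) = (-2*(3 + 15))*(5 + 14) = -2*18*19 = -36*19 = -684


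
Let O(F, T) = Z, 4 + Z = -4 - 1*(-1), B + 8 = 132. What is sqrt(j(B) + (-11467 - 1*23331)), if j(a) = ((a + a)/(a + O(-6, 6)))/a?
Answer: 2*I*sqrt(13231933)/39 ≈ 186.54*I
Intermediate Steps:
B = 124 (B = -8 + 132 = 124)
Z = -7 (Z = -4 + (-4 - 1*(-1)) = -4 + (-4 + 1) = -4 - 3 = -7)
O(F, T) = -7
j(a) = 2/(-7 + a) (j(a) = ((a + a)/(a - 7))/a = ((2*a)/(-7 + a))/a = (2*a/(-7 + a))/a = 2/(-7 + a))
sqrt(j(B) + (-11467 - 1*23331)) = sqrt(2/(-7 + 124) + (-11467 - 1*23331)) = sqrt(2/117 + (-11467 - 23331)) = sqrt(2*(1/117) - 34798) = sqrt(2/117 - 34798) = sqrt(-4071364/117) = 2*I*sqrt(13231933)/39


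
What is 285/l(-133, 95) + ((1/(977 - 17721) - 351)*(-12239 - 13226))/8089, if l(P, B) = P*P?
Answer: 19905269390845/18013814728 ≈ 1105.0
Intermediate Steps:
l(P, B) = P²
285/l(-133, 95) + ((1/(977 - 17721) - 351)*(-12239 - 13226))/8089 = 285/((-133)²) + ((1/(977 - 17721) - 351)*(-12239 - 13226))/8089 = 285/17689 + ((1/(-16744) - 351)*(-25465))*(1/8089) = 285*(1/17689) + ((-1/16744 - 351)*(-25465))*(1/8089) = 15/931 - 5877145/16744*(-25465)*(1/8089) = 15/931 + (149661497425/16744)*(1/8089) = 15/931 + 149661497425/135442216 = 19905269390845/18013814728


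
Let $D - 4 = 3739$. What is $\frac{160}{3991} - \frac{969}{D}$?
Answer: $- \frac{172021}{786227} \approx -0.21879$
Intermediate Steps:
$D = 3743$ ($D = 4 + 3739 = 3743$)
$\frac{160}{3991} - \frac{969}{D} = \frac{160}{3991} - \frac{969}{3743} = 160 \cdot \frac{1}{3991} - \frac{51}{197} = \frac{160}{3991} - \frac{51}{197} = - \frac{172021}{786227}$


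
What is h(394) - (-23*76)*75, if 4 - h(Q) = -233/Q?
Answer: 51655209/394 ≈ 1.3110e+5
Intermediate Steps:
h(Q) = 4 + 233/Q (h(Q) = 4 - (-233)/Q = 4 + 233/Q)
h(394) - (-23*76)*75 = (4 + 233/394) - (-23*76)*75 = (4 + 233*(1/394)) - (-1748)*75 = (4 + 233/394) - 1*(-131100) = 1809/394 + 131100 = 51655209/394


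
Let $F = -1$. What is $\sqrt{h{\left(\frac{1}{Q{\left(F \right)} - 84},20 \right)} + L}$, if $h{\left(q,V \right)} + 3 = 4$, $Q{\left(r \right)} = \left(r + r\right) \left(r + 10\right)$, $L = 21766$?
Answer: $\sqrt{21767} \approx 147.54$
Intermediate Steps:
$Q{\left(r \right)} = 2 r \left(10 + r\right)$
$h{\left(q,V \right)} = 1$ ($h{\left(q,V \right)} = -3 + 4 = 1$)
$\sqrt{h{\left(\frac{1}{Q{\left(F \right)} - 84},20 \right)} + L} = \sqrt{1 + 21766} = \sqrt{21767}$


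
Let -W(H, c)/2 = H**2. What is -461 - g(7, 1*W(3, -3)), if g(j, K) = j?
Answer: -468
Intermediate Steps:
W(H, c) = -2*H**2
-461 - g(7, 1*W(3, -3)) = -461 - 1*7 = -461 - 7 = -468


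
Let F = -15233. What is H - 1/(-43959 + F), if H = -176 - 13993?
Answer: -838691447/59192 ≈ -14169.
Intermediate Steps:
H = -14169
H - 1/(-43959 + F) = -14169 - 1/(-43959 - 15233) = -14169 - 1/(-59192) = -14169 - 1*(-1/59192) = -14169 + 1/59192 = -838691447/59192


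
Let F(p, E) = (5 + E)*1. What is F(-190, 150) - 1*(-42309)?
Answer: 42464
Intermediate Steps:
F(p, E) = 5 + E
F(-190, 150) - 1*(-42309) = (5 + 150) - 1*(-42309) = 155 + 42309 = 42464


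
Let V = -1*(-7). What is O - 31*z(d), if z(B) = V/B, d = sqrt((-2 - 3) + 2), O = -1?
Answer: -1 + 217*I*sqrt(3)/3 ≈ -1.0 + 125.29*I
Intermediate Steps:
V = 7
d = I*sqrt(3) (d = sqrt(-5 + 2) = sqrt(-3) = I*sqrt(3) ≈ 1.732*I)
z(B) = 7/B
O - 31*z(d) = -1 - 217/(I*sqrt(3)) = -1 - 217*(-I*sqrt(3)/3) = -1 - (-217)*I*sqrt(3)/3 = -1 + 217*I*sqrt(3)/3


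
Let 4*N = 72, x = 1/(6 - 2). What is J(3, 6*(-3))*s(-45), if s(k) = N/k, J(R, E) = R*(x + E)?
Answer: 213/10 ≈ 21.300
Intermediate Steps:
x = ¼ (x = 1/4 = ¼ ≈ 0.25000)
N = 18 (N = (¼)*72 = 18)
J(R, E) = R*(¼ + E)
s(k) = 18/k
J(3, 6*(-3))*s(-45) = (3*(¼ + 6*(-3)))*(18/(-45)) = (3*(¼ - 18))*(18*(-1/45)) = (3*(-71/4))*(-⅖) = -213/4*(-⅖) = 213/10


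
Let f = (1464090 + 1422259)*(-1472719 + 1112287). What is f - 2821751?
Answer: -1040335364519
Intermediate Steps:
f = -1040332542768 (f = 2886349*(-360432) = -1040332542768)
f - 2821751 = -1040332542768 - 2821751 = -1040335364519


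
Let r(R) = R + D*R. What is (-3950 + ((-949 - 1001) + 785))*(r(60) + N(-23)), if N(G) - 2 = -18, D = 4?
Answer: -1452660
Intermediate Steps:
N(G) = -16 (N(G) = 2 - 18 = -16)
r(R) = 5*R (r(R) = R + 4*R = 5*R)
(-3950 + ((-949 - 1001) + 785))*(r(60) + N(-23)) = (-3950 + ((-949 - 1001) + 785))*(5*60 - 16) = (-3950 + (-1950 + 785))*(300 - 16) = (-3950 - 1165)*284 = -5115*284 = -1452660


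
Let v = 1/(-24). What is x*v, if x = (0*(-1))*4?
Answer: 0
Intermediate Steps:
x = 0 (x = 0*4 = 0)
v = -1/24 ≈ -0.041667
x*v = 0*(-1/24) = 0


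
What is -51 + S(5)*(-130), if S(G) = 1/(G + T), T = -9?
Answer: -37/2 ≈ -18.500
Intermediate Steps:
S(G) = 1/(-9 + G) (S(G) = 1/(G - 9) = 1/(-9 + G))
-51 + S(5)*(-130) = -51 - 130/(-9 + 5) = -51 - 130/(-4) = -51 - 1/4*(-130) = -51 + 65/2 = -37/2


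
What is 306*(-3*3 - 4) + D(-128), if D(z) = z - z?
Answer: -3978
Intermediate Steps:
D(z) = 0
306*(-3*3 - 4) + D(-128) = 306*(-3*3 - 4) + 0 = 306*(-9 - 4) + 0 = 306*(-13) + 0 = -3978 + 0 = -3978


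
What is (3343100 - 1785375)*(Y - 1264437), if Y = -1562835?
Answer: -4404112276200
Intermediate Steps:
(3343100 - 1785375)*(Y - 1264437) = (3343100 - 1785375)*(-1562835 - 1264437) = 1557725*(-2827272) = -4404112276200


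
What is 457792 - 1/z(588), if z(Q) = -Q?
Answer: 269181697/588 ≈ 4.5779e+5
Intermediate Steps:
457792 - 1/z(588) = 457792 - 1/((-1*588)) = 457792 - 1/(-588) = 457792 - 1*(-1/588) = 457792 + 1/588 = 269181697/588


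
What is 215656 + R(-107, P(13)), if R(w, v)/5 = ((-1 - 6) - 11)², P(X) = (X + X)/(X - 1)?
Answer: 217276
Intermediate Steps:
P(X) = 2*X/(-1 + X) (P(X) = (2*X)/(-1 + X) = 2*X/(-1 + X))
R(w, v) = 1620 (R(w, v) = 5*((-1 - 6) - 11)² = 5*(-7 - 11)² = 5*(-18)² = 5*324 = 1620)
215656 + R(-107, P(13)) = 215656 + 1620 = 217276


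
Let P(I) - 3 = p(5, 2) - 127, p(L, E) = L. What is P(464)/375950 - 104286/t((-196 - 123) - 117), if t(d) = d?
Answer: 4900783727/20489275 ≈ 239.19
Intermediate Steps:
P(I) = -119 (P(I) = 3 + (5 - 127) = 3 - 122 = -119)
P(464)/375950 - 104286/t((-196 - 123) - 117) = -119/375950 - 104286/((-196 - 123) - 117) = -119*1/375950 - 104286/(-319 - 117) = -119/375950 - 104286/(-436) = -119/375950 - 104286*(-1/436) = -119/375950 + 52143/218 = 4900783727/20489275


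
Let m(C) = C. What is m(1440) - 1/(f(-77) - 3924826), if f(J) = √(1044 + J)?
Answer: 22182133150129786/15404259129309 + √967/15404259129309 ≈ 1440.0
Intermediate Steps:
m(1440) - 1/(f(-77) - 3924826) = 1440 - 1/(√(1044 - 77) - 3924826) = 1440 - 1/(√967 - 3924826) = 1440 - 1/(-3924826 + √967)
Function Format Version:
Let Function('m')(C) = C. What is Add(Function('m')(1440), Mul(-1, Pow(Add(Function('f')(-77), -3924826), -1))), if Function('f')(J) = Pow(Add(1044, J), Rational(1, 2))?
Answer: Add(Rational(22182133150129786, 15404259129309), Mul(Rational(1, 15404259129309), Pow(967, Rational(1, 2)))) ≈ 1440.0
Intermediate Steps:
Add(Function('m')(1440), Mul(-1, Pow(Add(Function('f')(-77), -3924826), -1))) = Add(1440, Mul(-1, Pow(Add(Pow(Add(1044, -77), Rational(1, 2)), -3924826), -1))) = Add(1440, Mul(-1, Pow(Add(Pow(967, Rational(1, 2)), -3924826), -1))) = Add(1440, Mul(-1, Pow(Add(-3924826, Pow(967, Rational(1, 2))), -1)))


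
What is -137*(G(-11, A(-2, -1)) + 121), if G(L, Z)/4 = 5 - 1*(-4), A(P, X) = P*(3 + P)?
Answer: -21509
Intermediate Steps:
G(L, Z) = 36 (G(L, Z) = 4*(5 - 1*(-4)) = 4*(5 + 4) = 4*9 = 36)
-137*(G(-11, A(-2, -1)) + 121) = -137*(36 + 121) = -137*157 = -21509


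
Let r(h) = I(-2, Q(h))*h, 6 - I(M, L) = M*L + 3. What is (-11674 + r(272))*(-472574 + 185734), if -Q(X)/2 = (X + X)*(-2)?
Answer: -336430620240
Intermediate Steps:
Q(X) = 8*X (Q(X) = -2*(X + X)*(-2) = -2*2*X*(-2) = -(-8)*X = 8*X)
I(M, L) = 3 - L*M (I(M, L) = 6 - (M*L + 3) = 6 - (L*M + 3) = 6 - (3 + L*M) = 6 + (-3 - L*M) = 3 - L*M)
r(h) = h*(3 + 16*h) (r(h) = (3 - 1*8*h*(-2))*h = (3 + 16*h)*h = h*(3 + 16*h))
(-11674 + r(272))*(-472574 + 185734) = (-11674 + 272*(3 + 16*272))*(-472574 + 185734) = (-11674 + 272*(3 + 4352))*(-286840) = (-11674 + 272*4355)*(-286840) = (-11674 + 1184560)*(-286840) = 1172886*(-286840) = -336430620240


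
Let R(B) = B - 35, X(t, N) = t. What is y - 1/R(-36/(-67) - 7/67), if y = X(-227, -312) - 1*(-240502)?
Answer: 556476967/2316 ≈ 2.4028e+5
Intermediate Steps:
R(B) = -35 + B
y = 240275 (y = -227 - 1*(-240502) = -227 + 240502 = 240275)
y - 1/R(-36/(-67) - 7/67) = 240275 - 1/(-35 + (-36/(-67) - 7/67)) = 240275 - 1/(-35 + (-36*(-1/67) - 7*1/67)) = 240275 - 1/(-35 + (36/67 - 7/67)) = 240275 - 1/(-35 + 29/67) = 240275 - 1/(-2316/67) = 240275 - 1*(-67/2316) = 240275 + 67/2316 = 556476967/2316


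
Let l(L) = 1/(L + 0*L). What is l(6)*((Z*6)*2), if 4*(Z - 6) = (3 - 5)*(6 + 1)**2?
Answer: -37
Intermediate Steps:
l(L) = 1/L (l(L) = 1/(L + 0) = 1/L)
Z = -37/2 (Z = 6 + ((3 - 5)*(6 + 1)**2)/4 = 6 + (-2*7**2)/4 = 6 + (-2*49)/4 = 6 + (1/4)*(-98) = 6 - 49/2 = -37/2 ≈ -18.500)
l(6)*((Z*6)*2) = (-37/2*6*2)/6 = (-111*2)/6 = (1/6)*(-222) = -37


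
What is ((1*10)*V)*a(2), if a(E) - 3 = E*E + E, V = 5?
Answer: 450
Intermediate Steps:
a(E) = 3 + E + E**2 (a(E) = 3 + (E*E + E) = 3 + (E**2 + E) = 3 + (E + E**2) = 3 + E + E**2)
((1*10)*V)*a(2) = ((1*10)*5)*(3 + 2 + 2**2) = (10*5)*(3 + 2 + 4) = 50*9 = 450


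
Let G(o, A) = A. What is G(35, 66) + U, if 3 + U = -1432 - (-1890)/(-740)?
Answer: -101495/74 ≈ -1371.6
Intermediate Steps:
U = -106379/74 (U = -3 + (-1432 - (-1890)/(-740)) = -3 + (-1432 - (-1890)*(-1)/740) = -3 + (-1432 - 1*189/74) = -3 + (-1432 - 189/74) = -3 - 106157/74 = -106379/74 ≈ -1437.6)
G(35, 66) + U = 66 - 106379/74 = -101495/74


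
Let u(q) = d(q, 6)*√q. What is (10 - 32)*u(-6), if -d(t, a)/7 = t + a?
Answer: 0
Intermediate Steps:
d(t, a) = -7*a - 7*t (d(t, a) = -7*(t + a) = -7*(a + t) = -7*a - 7*t)
u(q) = √q*(-42 - 7*q) (u(q) = (-7*6 - 7*q)*√q = (-42 - 7*q)*√q = √q*(-42 - 7*q))
(10 - 32)*u(-6) = (10 - 32)*(7*√(-6)*(-6 - 1*(-6))) = -154*I*√6*(-6 + 6) = -154*I*√6*0 = -22*0 = 0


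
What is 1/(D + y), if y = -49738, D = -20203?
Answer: -1/69941 ≈ -1.4298e-5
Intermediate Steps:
1/(D + y) = 1/(-20203 - 49738) = 1/(-69941) = -1/69941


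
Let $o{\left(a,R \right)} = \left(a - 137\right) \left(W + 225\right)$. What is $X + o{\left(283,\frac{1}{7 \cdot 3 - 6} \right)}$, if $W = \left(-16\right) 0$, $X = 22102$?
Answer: $54952$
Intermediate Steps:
$W = 0$
$o{\left(a,R \right)} = -30825 + 225 a$ ($o{\left(a,R \right)} = \left(a - 137\right) \left(0 + 225\right) = \left(-137 + a\right) 225 = -30825 + 225 a$)
$X + o{\left(283,\frac{1}{7 \cdot 3 - 6} \right)} = 22102 + \left(-30825 + 225 \cdot 283\right) = 22102 + \left(-30825 + 63675\right) = 22102 + 32850 = 54952$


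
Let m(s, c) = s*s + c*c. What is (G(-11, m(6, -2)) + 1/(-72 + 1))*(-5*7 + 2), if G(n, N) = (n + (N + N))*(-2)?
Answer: 323367/71 ≈ 4554.5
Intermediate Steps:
m(s, c) = c² + s² (m(s, c) = s² + c² = c² + s²)
G(n, N) = -4*N - 2*n (G(n, N) = (n + 2*N)*(-2) = -4*N - 2*n)
(G(-11, m(6, -2)) + 1/(-72 + 1))*(-5*7 + 2) = ((-4*((-2)² + 6²) - 2*(-11)) + 1/(-72 + 1))*(-5*7 + 2) = ((-4*(4 + 36) + 22) + 1/(-71))*(-35 + 2) = ((-4*40 + 22) - 1/71)*(-33) = ((-160 + 22) - 1/71)*(-33) = (-138 - 1/71)*(-33) = -9799/71*(-33) = 323367/71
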